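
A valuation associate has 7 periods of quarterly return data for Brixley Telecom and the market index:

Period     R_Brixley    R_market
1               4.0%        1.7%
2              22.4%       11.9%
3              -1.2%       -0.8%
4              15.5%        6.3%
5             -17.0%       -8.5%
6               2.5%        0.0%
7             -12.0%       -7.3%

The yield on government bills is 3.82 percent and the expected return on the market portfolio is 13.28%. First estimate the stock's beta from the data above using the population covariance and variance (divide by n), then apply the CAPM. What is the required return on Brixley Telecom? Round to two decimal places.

Mean R_i = (4.0 + 22.4 − 1.2 + 15.5 − 17.0 + 2.5 − 12.0) / 7 = 2.0286%
Mean R_m = (1.7 + 11.9 − 0.8 + 6.3 − 8.5 + 0.0 − 7.3) / 7 = 0.4714%
Σ(R_i − R̄_i)(R_m − R̄_m) = 597.3757  ⇒  Cov = 597.3757 / 7 = 85.3394
Σ(R_m − R̄_m)² = 308.8143  ⇒  Var(R_m) = 308.8143 / 7 = 44.1163
β = Cov / Var(R_m) = 85.3394 / 44.1163 = 1.9344
MRP = 13.28% − 3.82% = 9.46%
E(R) = R_f + β × MRP = 3.82% + 1.9344 × 9.46% = 22.12%

22.12%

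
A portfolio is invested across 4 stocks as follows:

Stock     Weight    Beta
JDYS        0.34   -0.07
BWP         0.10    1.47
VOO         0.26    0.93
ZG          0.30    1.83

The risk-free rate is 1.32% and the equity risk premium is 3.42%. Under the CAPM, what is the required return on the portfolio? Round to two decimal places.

β_P = Σ w_i β_i = 0.34×-0.07 + 0.10×1.47 + 0.26×0.93 + 0.30×1.83 = 0.9140
E(R_P) = R_f + β_P × MRP = 1.32% + 0.9140 × 3.42% = 4.45%

4.45%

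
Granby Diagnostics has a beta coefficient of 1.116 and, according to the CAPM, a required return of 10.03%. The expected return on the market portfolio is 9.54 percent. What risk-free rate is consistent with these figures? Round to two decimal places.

E(R) = R_f + β(E(R_m) − R_f) = R_f(1 − β) + β·E(R_m)
10.03% = R_f × (1 − 1.116) + 1.116 × 9.54%
10.03% = R_f × -0.116 + 10.64664%
R_f = (10.03% − 10.64664%) / -0.116 = 5.32%

5.32%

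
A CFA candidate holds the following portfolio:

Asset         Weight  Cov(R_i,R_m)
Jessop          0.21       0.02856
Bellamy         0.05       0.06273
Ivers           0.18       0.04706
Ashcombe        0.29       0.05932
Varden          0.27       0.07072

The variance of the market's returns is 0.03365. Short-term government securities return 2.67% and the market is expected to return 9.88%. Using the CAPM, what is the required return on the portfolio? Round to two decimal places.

β_Jessop = 0.02856 / 0.03365 = 0.8487
β_Bellamy = 0.06273 / 0.03365 = 1.8642
β_Ivers = 0.04706 / 0.03365 = 1.3985
β_Ashcombe = 0.05932 / 0.03365 = 1.7629
β_Varden = 0.07072 / 0.03365 = 2.1016
β_P = Σ w_i β_i = 0.21×0.8487 + 0.05×1.8642 + 0.18×1.3985 + 0.29×1.7629 + 0.27×2.1016 = 1.6018
MRP = 9.88% − 2.67% = 7.21%
E(R_P) = R_f + β_P × MRP = 2.67% + 1.6018 × 7.21% = 14.22%

14.22%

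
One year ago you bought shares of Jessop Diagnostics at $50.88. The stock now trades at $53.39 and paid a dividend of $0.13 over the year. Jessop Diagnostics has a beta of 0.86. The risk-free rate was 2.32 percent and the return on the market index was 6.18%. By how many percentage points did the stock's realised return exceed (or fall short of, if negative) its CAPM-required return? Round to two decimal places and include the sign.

-0.45%

Realised HPR = (P1 + D1 − P0) / P0 = (53.39 + 0.13 − 50.88) / 50.88 = 2.64 / 50.88 = 5.1887%
MRP = 6.18% − 2.32% = 3.86%
CAPM required = R_f + β·MRP = 2.32% + 0.86 × 3.86% = 5.6396%
α = realised − required = 5.1887% − 5.6396% = -0.45%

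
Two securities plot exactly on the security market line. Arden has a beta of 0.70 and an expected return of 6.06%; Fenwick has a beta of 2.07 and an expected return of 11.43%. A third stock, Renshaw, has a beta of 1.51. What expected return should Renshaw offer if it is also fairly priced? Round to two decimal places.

MRP (SML slope) = (11.43% − 6.06%) / (2.07 − 0.70) = 5.37% / 1.37 = 3.9197%
R_f (intercept) = 6.06% − 0.70 × 3.9197% = 3.3162%
E(R_Renshaw) = R_f + β × MRP = 3.3162% + 1.51 × 3.9197% = 9.23%

9.23%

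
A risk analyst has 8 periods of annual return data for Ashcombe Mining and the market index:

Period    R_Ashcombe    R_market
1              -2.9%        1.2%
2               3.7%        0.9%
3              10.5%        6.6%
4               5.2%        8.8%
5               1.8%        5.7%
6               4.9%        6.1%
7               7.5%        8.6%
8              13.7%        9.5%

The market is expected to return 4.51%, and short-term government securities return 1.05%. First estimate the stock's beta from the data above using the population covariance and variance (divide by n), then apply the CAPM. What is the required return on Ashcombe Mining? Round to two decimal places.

Mean R_i = (-2.9 + 3.7 + 10.5 + 5.2 + 1.8 + 4.9 + 7.5 + 13.7) / 8 = 5.5500%
Mean R_m = (1.2 + 0.9 + 6.6 + 8.8 + 5.7 + 6.1 + 8.6 + 9.5) / 8 = 5.9250%
Σ(R_i − R̄_i)(R_m − R̄_m) = 86.6400  ⇒  Cov = 86.6400 / 8 = 10.8300
Σ(R_m − R̄_m)² = 76.3150  ⇒  Var(R_m) = 76.3150 / 8 = 9.5394
β = Cov / Var(R_m) = 10.8300 / 9.5394 = 1.1353
MRP = 4.51% − 1.05% = 3.46%
E(R) = R_f + β × MRP = 1.05% + 1.1353 × 3.46% = 4.98%

4.98%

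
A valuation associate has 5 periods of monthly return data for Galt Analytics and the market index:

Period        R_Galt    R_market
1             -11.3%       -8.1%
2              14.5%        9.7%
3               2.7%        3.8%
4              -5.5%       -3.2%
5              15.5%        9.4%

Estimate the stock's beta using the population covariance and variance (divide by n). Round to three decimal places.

Mean R_i = (-11.3 + 14.5 + 2.7 − 5.5 + 15.5) / 5 = 3.1800%
Mean R_m = (-8.1 + 9.7 + 3.8 − 3.2 + 9.4) / 5 = 2.3200%
Σ(R_i − R̄_i)(R_m − R̄_m) = 368.8520  ⇒  Cov = 368.8520 / 5 = 73.7704
Σ(R_m − R̄_m)² = 245.8280  ⇒  Var(R_m) = 245.8280 / 5 = 49.1656
β = Cov / Var(R_m) = 73.7704 / 49.1656 = 1.5004

1.500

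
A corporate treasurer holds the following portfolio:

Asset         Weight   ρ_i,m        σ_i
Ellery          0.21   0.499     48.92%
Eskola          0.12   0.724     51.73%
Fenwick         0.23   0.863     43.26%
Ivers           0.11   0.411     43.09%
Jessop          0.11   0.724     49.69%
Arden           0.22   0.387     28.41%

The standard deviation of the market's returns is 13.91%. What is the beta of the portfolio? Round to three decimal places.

1.907

β_Ellery = 0.499 × 48.92% / 13.91% = 1.7549
β_Eskola = 0.724 × 51.73% / 13.91% = 2.6925
β_Fenwick = 0.863 × 43.26% / 13.91% = 2.6839
β_Ivers = 0.411 × 43.09% / 13.91% = 1.2732
β_Jessop = 0.724 × 49.69% / 13.91% = 2.5863
β_Arden = 0.387 × 28.41% / 13.91% = 0.7904
β_P = Σ w_i β_i = 0.21×1.7549 + 0.12×2.6925 + 0.23×2.6839 + 0.11×1.2732 + 0.11×2.5863 + 0.22×0.7904 = 1.9074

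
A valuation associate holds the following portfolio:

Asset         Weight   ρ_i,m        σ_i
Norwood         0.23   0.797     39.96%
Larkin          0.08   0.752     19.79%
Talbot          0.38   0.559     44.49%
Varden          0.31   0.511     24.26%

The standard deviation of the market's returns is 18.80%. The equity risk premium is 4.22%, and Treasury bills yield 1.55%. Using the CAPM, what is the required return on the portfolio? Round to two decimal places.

β_Norwood = 0.797 × 39.96% / 18.80% = 1.6940
β_Larkin = 0.752 × 19.79% / 18.80% = 0.7916
β_Talbot = 0.559 × 44.49% / 18.80% = 1.3229
β_Varden = 0.511 × 24.26% / 18.80% = 0.6594
β_P = Σ w_i β_i = 0.23×1.6940 + 0.08×0.7916 + 0.38×1.3229 + 0.31×0.6594 = 1.1601
E(R_P) = R_f + β_P × MRP = 1.55% + 1.1601 × 4.22% = 6.45%

6.45%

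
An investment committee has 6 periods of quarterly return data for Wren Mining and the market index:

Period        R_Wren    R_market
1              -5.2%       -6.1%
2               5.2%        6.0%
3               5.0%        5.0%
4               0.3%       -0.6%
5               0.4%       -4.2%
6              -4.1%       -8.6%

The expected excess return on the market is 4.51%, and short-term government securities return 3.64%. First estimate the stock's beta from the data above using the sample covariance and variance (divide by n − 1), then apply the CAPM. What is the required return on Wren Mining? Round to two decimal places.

Mean R_i = (-5.2 + 5.2 + 5.0 + 0.3 + 0.4 − 4.1) / 6 = 0.2667%
Mean R_m = (-6.1 + 6.0 + 5.0 − 0.6 − 4.2 − 8.6) / 6 = -1.4167%
Σ(R_i − R̄_i)(R_m − R̄_m) = 123.5867  ⇒  Cov = 123.5867 / 5 = 24.7173
Σ(R_m − R̄_m)² = 178.1283  ⇒  Var(R_m) = 178.1283 / 5 = 35.6257
β = Cov / Var(R_m) = 24.7173 / 35.6257 = 0.6938
E(R) = R_f + β × MRP = 3.64% + 0.6938 × 4.51% = 6.77%

6.77%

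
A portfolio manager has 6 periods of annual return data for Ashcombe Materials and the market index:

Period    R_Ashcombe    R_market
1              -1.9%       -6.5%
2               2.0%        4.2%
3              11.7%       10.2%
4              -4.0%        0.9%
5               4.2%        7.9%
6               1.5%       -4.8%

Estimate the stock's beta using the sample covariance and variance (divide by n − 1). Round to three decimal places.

0.599

Mean R_i = (-1.9 + 2.0 + 11.7 − 4.0 + 4.2 + 1.5) / 6 = 2.2500%
Mean R_m = (-6.5 + 4.2 + 10.2 + 0.9 + 7.9 − 4.8) / 6 = 1.9833%
Σ(R_i − R̄_i)(R_m − R̄_m) = 135.6950  ⇒  Cov = 135.6950 / 5 = 27.1390
Σ(R_m − R̄_m)² = 226.5883  ⇒  Var(R_m) = 226.5883 / 5 = 45.3177
β = Cov / Var(R_m) = 27.1390 / 45.3177 = 0.5989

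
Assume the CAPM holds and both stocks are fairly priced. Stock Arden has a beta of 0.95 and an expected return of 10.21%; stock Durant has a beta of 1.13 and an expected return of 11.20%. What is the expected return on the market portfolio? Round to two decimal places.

Both satisfy E(R) = R_f + β·MRP, so the slope of the SML is
MRP = (11.20% − 10.21%) / (1.13 − 0.95) = 0.99% / 0.18 = 5.5000%
R_f = E(R_Arden) − β_Arden·MRP = 10.21% − 0.95 × 5.5000% = 4.9850%
E(R_m) = R_f + MRP = 4.9850% + 5.5000% = 10.49%

10.49%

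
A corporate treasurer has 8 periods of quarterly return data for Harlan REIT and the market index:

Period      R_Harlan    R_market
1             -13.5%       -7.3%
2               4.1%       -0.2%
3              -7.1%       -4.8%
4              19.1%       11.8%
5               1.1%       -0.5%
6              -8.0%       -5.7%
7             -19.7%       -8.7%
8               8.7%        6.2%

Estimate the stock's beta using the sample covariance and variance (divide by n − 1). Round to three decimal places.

Mean R_i = (-13.5 + 4.1 − 7.1 + 19.1 + 1.1 − 8.0 − 19.7 + 8.7) / 8 = -1.9125%
Mean R_m = (-7.3 − 0.2 − 4.8 + 11.8 − 0.5 − 5.7 − 8.7 + 6.2) / 8 = -1.1500%
Σ(R_i − R̄_i)(R_m − R̄_m) = 609.9750  ⇒  Cov = 609.9750 / 7 = 87.1393
Σ(R_m − R̄_m)² = 351.9000  ⇒  Var(R_m) = 351.9000 / 7 = 50.2714
β = Cov / Var(R_m) = 87.1393 / 50.2714 = 1.7334

1.733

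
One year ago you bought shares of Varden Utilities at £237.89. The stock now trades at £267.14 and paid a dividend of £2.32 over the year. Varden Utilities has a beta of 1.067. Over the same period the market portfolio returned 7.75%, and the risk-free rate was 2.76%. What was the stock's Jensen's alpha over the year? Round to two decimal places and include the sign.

+5.19%

Realised HPR = (P1 + D1 − P0) / P0 = (267.14 + 2.32 − 237.89) / 237.89 = 31.57 / 237.89 = 13.2708%
MRP = 7.75% − 2.76% = 4.99%
CAPM required = R_f + β·MRP = 2.76% + 1.067 × 4.99% = 8.08433%
α = realised − required = 13.2708% − 8.08433% = +5.19%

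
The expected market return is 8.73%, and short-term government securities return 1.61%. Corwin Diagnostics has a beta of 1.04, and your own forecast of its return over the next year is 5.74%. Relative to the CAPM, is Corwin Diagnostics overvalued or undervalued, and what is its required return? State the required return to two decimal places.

MRP = 8.73% − 1.61% = 7.12%
Required return = R_f + β·MRP = 1.61% + 1.04 × 7.12% = 9.01%
Forecast 5.74% < required 9.01% → the stock plots below the SML → overvalued.

Overvalued; required return 9.01%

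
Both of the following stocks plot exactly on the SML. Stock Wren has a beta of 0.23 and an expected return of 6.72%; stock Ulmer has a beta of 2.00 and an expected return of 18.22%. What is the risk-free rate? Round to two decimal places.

5.23%

Both satisfy E(R) = R_f + β·MRP, so the slope of the SML is
MRP = (18.22% − 6.72%) / (2.00 − 0.23) = 11.50% / 1.77 = 6.4972%
R_f = E(R_Wren) − β_Wren·MRP = 6.72% − 0.23 × 6.4972% = 5.2256%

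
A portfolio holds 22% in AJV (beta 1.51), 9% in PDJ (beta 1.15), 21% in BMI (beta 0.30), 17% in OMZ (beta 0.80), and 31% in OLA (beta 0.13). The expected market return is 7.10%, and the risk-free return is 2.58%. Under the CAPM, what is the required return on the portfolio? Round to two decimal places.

β_P = Σ w_i β_i = 0.22×1.51 + 0.09×1.15 + 0.21×0.30 + 0.17×0.80 + 0.31×0.13 = 0.6750
MRP = 7.10% − 2.58% = 4.52%
E(R_P) = R_f + β_P × MRP = 2.58% + 0.6750 × 4.52% = 5.63%

5.63%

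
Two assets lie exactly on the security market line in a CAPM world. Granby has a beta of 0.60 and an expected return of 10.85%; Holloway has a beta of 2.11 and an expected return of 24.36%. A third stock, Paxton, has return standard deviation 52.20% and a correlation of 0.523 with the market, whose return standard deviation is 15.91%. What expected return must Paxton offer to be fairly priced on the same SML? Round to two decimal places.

20.83%

MRP = (24.36% − 10.85%) / (2.11 − 0.60) = 8.9470%
R_f = 10.85% − 0.60 × 8.9470% = 5.4818%
β_Paxton = ρ·σ_i/σ_m = 0.523 × 52.20 / 15.91 = 1.7159
E(R_Paxton) = R_f + β × MRP = 5.4818% + 1.7159 × 8.9470% = 20.83%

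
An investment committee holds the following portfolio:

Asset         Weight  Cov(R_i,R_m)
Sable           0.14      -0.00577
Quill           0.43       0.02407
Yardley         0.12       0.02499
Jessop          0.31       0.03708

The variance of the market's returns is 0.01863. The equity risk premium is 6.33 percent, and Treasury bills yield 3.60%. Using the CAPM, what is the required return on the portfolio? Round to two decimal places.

β_Sable = -0.00577 / 0.01863 = -0.3097
β_Quill = 0.02407 / 0.01863 = 1.2920
β_Yardley = 0.02499 / 0.01863 = 1.3414
β_Jessop = 0.03708 / 0.01863 = 1.9903
β_P = Σ w_i β_i = 0.14×-0.3097 + 0.43×1.2920 + 0.12×1.3414 + 0.31×1.9903 = 1.2902
E(R_P) = R_f + β_P × MRP = 3.60% + 1.2902 × 6.33% = 11.77%

11.77%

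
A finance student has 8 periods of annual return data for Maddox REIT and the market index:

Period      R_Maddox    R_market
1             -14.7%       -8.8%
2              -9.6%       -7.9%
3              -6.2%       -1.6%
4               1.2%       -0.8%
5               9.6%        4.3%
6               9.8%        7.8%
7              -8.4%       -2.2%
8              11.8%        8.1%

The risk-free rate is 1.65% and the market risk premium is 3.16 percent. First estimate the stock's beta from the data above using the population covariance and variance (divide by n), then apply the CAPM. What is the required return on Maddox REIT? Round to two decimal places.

Mean R_i = (-14.7 − 9.6 − 6.2 + 1.2 + 9.6 + 9.8 − 8.4 + 11.8) / 8 = -0.8125%
Mean R_m = (-8.8 − 7.9 − 1.6 − 0.8 + 4.3 + 7.8 − 2.2 + 8.1) / 8 = -0.1375%
Σ(R_i − R̄_i)(R_m − R̄_m) = 445.0463  ⇒  Cov = 445.0463 / 8 = 55.6308
Σ(R_m − R̄_m)² = 292.6788  ⇒  Var(R_m) = 292.6788 / 8 = 36.5849
β = Cov / Var(R_m) = 55.6308 / 36.5849 = 1.5206
E(R) = R_f + β × MRP = 1.65% + 1.5206 × 3.16% = 6.46%

6.46%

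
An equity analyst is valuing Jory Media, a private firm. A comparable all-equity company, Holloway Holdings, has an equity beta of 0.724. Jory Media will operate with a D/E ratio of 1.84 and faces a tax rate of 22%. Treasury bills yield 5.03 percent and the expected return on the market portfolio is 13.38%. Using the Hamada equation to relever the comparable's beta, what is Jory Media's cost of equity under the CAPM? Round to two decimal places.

19.75%

β_L = β_U × [1 + (1 − t)(D/E)] = 0.724 × [1 + (1 − 0.22) × 1.84]
    = 0.724 × [1 + 0.78 × 1.84] = 0.724 × 2.4352 = 1.7631
MRP = 13.38% − 5.03% = 8.35%
E(R) = R_f + β_L × MRP = 5.03% + 1.7631 × 8.35% = 19.75%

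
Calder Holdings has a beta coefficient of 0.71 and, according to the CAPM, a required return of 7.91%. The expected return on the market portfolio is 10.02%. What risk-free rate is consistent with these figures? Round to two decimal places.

2.74%

E(R) = R_f + β(E(R_m) − R_f) = R_f(1 − β) + β·E(R_m)
7.91% = R_f × (1 − 0.71) + 0.71 × 10.02%
7.91% = R_f × 0.29 + 7.1142%
R_f = (7.91% − 7.1142%) / 0.29 = 2.74%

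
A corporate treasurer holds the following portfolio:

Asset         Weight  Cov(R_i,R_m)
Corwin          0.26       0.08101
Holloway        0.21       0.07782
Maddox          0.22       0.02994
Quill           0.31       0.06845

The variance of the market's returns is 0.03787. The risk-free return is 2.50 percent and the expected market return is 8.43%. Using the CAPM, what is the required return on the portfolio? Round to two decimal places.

12.71%

β_Corwin = 0.08101 / 0.03787 = 2.1392
β_Holloway = 0.07782 / 0.03787 = 2.0549
β_Maddox = 0.02994 / 0.03787 = 0.7906
β_Quill = 0.06845 / 0.03787 = 1.8075
β_P = Σ w_i β_i = 0.26×2.1392 + 0.21×2.0549 + 0.22×0.7906 + 0.31×1.8075 = 1.7220
MRP = 8.43% − 2.50% = 5.93%
E(R_P) = R_f + β_P × MRP = 2.50% + 1.7220 × 5.93% = 12.71%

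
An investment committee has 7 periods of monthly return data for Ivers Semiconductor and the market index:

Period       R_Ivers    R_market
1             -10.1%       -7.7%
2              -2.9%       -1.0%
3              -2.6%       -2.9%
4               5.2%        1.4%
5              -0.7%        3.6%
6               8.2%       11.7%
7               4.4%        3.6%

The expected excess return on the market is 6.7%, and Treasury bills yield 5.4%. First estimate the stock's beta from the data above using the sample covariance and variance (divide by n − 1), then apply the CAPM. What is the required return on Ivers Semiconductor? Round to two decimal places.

11.51%

Mean R_i = (-10.1 − 2.9 − 2.6 + 5.2 − 0.7 + 8.2 + 4.4) / 7 = 0.2143%
Mean R_m = (-7.7 − 1.0 − 2.9 + 1.4 + 3.6 + 11.7 + 3.6) / 7 = 1.2429%
Σ(R_i − R̄_i)(R_m − R̄_m) = 202.8857  ⇒  Cov = 202.8857 / 6 = 33.8143
Σ(R_m − R̄_m)² = 222.6571  ⇒  Var(R_m) = 222.6571 / 6 = 37.1095
β = Cov / Var(R_m) = 33.8143 / 37.1095 = 0.9112
E(R) = R_f + β × MRP = 5.4% + 0.9112 × 6.7% = 11.51%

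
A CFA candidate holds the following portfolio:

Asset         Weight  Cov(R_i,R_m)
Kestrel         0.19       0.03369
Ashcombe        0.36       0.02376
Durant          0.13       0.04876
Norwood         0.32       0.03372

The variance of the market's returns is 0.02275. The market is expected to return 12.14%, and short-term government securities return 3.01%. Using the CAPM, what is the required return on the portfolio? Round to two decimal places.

15.89%

β_Kestrel = 0.03369 / 0.02275 = 1.4809
β_Ashcombe = 0.02376 / 0.02275 = 1.0444
β_Durant = 0.04876 / 0.02275 = 2.1433
β_Norwood = 0.03372 / 0.02275 = 1.4822
β_P = Σ w_i β_i = 0.19×1.4809 + 0.36×1.0444 + 0.13×2.1433 + 0.32×1.4822 = 1.4103
MRP = 12.14% − 3.01% = 9.13%
E(R_P) = R_f + β_P × MRP = 3.01% + 1.4103 × 9.13% = 15.89%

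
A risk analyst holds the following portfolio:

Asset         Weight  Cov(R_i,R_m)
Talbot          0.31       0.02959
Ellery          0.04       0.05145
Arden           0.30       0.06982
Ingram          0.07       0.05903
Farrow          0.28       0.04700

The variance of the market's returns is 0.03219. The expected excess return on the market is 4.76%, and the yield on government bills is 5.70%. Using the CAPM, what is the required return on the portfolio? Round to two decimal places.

13.02%

β_Talbot = 0.02959 / 0.03219 = 0.9192
β_Ellery = 0.05145 / 0.03219 = 1.5983
β_Arden = 0.06982 / 0.03219 = 2.1690
β_Ingram = 0.05903 / 0.03219 = 1.8338
β_Farrow = 0.04700 / 0.03219 = 1.4601
β_P = Σ w_i β_i = 0.31×0.9192 + 0.04×1.5983 + 0.30×2.1690 + 0.07×1.8338 + 0.28×1.4601 = 1.5368
E(R_P) = R_f + β_P × MRP = 5.70% + 1.5368 × 4.76% = 13.02%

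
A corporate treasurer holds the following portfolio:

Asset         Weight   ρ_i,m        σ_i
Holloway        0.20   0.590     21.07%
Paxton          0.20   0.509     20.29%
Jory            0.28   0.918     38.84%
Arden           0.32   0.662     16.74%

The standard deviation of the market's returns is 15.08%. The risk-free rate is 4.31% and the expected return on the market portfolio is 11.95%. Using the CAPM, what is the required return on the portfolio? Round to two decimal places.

13.47%

β_Holloway = 0.590 × 21.07% / 15.08% = 0.8244
β_Paxton = 0.509 × 20.29% / 15.08% = 0.6849
β_Jory = 0.918 × 38.84% / 15.08% = 2.3644
β_Arden = 0.662 × 16.74% / 15.08% = 0.7349
β_P = Σ w_i β_i = 0.20×0.8244 + 0.20×0.6849 + 0.28×2.3644 + 0.32×0.7349 = 1.1991
MRP = 11.95% − 4.31% = 7.64%
E(R_P) = R_f + β_P × MRP = 4.31% + 1.1991 × 7.64% = 13.47%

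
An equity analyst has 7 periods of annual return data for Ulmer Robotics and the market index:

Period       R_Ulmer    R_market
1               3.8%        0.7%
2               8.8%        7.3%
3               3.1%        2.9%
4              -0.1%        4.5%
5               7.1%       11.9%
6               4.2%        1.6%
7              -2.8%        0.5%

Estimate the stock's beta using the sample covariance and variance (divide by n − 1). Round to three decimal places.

Mean R_i = (3.8 + 8.8 + 3.1 − 0.1 + 7.1 + 4.2 − 2.8) / 7 = 3.4429%
Mean R_m = (0.7 + 7.3 + 2.9 + 4.5 + 11.9 + 1.6 + 0.5) / 7 = 4.2000%
Σ(R_i − R̄_i)(R_m − R̄_m) = 64.0300  ⇒  Cov = 64.0300 / 6 = 10.6717
Σ(R_m − R̄_m)² = 103.3800  ⇒  Var(R_m) = 103.3800 / 6 = 17.2300
β = Cov / Var(R_m) = 10.6717 / 17.2300 = 0.6194

0.619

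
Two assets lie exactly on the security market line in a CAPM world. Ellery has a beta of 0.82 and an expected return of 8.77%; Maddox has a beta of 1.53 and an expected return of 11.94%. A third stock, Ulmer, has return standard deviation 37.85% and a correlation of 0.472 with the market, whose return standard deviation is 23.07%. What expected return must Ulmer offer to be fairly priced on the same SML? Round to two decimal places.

8.57%

MRP = (11.94% − 8.77%) / (1.53 − 0.82) = 4.4648%
R_f = 8.77% − 0.82 × 4.4648% = 5.1089%
β_Ulmer = ρ·σ_i/σ_m = 0.472 × 37.85 / 23.07 = 0.7744
E(R_Ulmer) = R_f + β × MRP = 5.1089% + 0.7744 × 4.4648% = 8.57%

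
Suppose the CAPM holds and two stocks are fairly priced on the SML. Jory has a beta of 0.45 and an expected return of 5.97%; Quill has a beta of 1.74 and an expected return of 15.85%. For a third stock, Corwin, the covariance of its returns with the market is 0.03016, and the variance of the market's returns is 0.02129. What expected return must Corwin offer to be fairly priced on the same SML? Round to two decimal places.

13.37%

MRP = (15.85% − 5.97%) / (1.74 − 0.45) = 7.6589%
R_f = 5.97% − 0.45 × 7.6589% = 2.5235%
β_Corwin = Cov / Var(R_m) = 0.03016 / 0.02129 = 1.4166
E(R_Corwin) = R_f + β × MRP = 2.5235% + 1.4166 × 7.6589% = 13.37%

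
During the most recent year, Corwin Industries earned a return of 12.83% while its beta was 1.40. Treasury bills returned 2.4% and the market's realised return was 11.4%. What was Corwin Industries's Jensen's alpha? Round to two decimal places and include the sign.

-2.17%

Market excess return = 11.4% − 2.4% = 9.00%
CAPM benchmark = R_f + β(R_m − R_f) = 2.4% + 1.40 × 9.0% = 15.0000%
α = actual − benchmark = 12.83% − 15.0000% = -2.17%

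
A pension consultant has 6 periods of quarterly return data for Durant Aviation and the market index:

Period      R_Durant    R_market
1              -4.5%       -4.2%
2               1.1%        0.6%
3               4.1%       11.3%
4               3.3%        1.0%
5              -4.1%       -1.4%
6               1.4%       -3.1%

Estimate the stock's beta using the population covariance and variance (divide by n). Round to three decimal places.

0.449

Mean R_i = (-4.5 + 1.1 + 4.1 + 3.3 − 4.1 + 1.4) / 6 = 0.2167%
Mean R_m = (-4.2 + 0.6 + 11.3 + 1.0 − 1.4 − 3.1) / 6 = 0.7000%
Σ(R_i − R̄_i)(R_m − R̄_m) = 69.6800  ⇒  Cov = 69.6800 / 6 = 11.6133
Σ(R_m − R̄_m)² = 155.3200  ⇒  Var(R_m) = 155.3200 / 6 = 25.8867
β = Cov / Var(R_m) = 11.6133 / 25.8867 = 0.4486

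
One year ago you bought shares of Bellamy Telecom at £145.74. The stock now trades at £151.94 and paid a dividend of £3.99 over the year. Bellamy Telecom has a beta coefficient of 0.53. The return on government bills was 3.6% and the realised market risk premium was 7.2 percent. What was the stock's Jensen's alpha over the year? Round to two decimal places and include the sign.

Realised HPR = (P1 + D1 − P0) / P0 = (151.94 + 3.99 − 145.74) / 145.74 = 10.19 / 145.74 = 6.9919%
CAPM required = R_f + β·MRP = 3.6% + 0.53 × 7.2% = 7.4160%
α = realised − required = 6.9919% − 7.4160% = -0.42%

-0.42%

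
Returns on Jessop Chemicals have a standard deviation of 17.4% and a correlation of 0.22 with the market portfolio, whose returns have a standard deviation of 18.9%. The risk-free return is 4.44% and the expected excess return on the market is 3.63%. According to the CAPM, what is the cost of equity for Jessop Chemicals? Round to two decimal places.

β = ρ × σ_i / σ_m = 0.22 × 17.4% / 18.9% = 0.2025
E(R) = 4.44% + 0.2025 × 3.63% = 5.18%

5.18%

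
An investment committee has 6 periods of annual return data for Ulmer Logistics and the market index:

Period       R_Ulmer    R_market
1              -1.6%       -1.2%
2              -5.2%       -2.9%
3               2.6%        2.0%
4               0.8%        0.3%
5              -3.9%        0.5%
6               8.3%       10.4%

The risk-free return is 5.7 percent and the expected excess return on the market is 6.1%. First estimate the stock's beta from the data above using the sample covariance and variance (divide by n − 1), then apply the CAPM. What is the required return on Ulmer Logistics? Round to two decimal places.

Mean R_i = (-1.6 − 5.2 + 2.6 + 0.8 − 3.9 + 8.3) / 6 = 0.1667%
Mean R_m = (-1.2 − 2.9 + 2.0 + 0.3 + 0.5 + 10.4) / 6 = 1.5167%
Σ(R_i − R̄_i)(R_m − R̄_m) = 105.2933  ⇒  Cov = 105.2933 / 5 = 21.0587
Σ(R_m − R̄_m)² = 108.5483  ⇒  Var(R_m) = 108.5483 / 5 = 21.7097
β = Cov / Var(R_m) = 21.0587 / 21.7097 = 0.9700
E(R) = R_f + β × MRP = 5.7% + 0.9700 × 6.1% = 11.62%

11.62%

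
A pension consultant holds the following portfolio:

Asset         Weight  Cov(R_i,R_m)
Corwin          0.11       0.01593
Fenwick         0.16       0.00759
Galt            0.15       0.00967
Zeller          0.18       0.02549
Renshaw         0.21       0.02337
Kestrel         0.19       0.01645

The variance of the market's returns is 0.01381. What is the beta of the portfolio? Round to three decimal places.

1.234

β_Corwin = 0.01593 / 0.01381 = 1.1535
β_Fenwick = 0.00759 / 0.01381 = 0.5496
β_Galt = 0.00967 / 0.01381 = 0.7002
β_Zeller = 0.02549 / 0.01381 = 1.8458
β_Renshaw = 0.02337 / 0.01381 = 1.6923
β_Kestrel = 0.01645 / 0.01381 = 1.1912
β_P = Σ w_i β_i = 0.11×1.1535 + 0.16×0.5496 + 0.15×0.7002 + 0.18×1.8458 + 0.21×1.6923 + 0.19×1.1912 = 1.2338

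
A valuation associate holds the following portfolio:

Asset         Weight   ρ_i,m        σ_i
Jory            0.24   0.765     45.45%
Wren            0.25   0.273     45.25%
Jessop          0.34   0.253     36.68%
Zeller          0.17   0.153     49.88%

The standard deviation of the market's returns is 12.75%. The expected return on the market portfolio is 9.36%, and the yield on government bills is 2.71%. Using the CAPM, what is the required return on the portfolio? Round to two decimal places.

β_Jory = 0.765 × 45.45% / 12.75% = 2.7270
β_Wren = 0.273 × 45.25% / 12.75% = 0.9689
β_Jessop = 0.253 × 36.68% / 12.75% = 0.7278
β_Zeller = 0.153 × 49.88% / 12.75% = 0.5986
β_P = Σ w_i β_i = 0.24×2.7270 + 0.25×0.9689 + 0.34×0.7278 + 0.17×0.5986 = 1.2459
MRP = 9.36% − 2.71% = 6.65%
E(R_P) = R_f + β_P × MRP = 2.71% + 1.2459 × 6.65% = 11.00%

11.00%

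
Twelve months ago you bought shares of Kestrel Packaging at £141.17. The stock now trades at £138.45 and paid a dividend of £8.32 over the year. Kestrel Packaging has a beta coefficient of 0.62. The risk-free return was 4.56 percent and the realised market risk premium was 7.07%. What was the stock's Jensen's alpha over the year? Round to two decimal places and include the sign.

-4.98%

Realised HPR = (P1 + D1 − P0) / P0 = (138.45 + 8.32 − 141.17) / 141.17 = 5.60 / 141.17 = 3.9668%
CAPM required = R_f + β·MRP = 4.56% + 0.62 × 7.07% = 8.9434%
α = realised − required = 3.9668% − 8.9434% = -4.98%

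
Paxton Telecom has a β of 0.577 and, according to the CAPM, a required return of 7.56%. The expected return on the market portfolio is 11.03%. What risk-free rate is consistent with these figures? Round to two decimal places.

E(R) = R_f + β(E(R_m) − R_f) = R_f(1 − β) + β·E(R_m)
7.56% = R_f × (1 − 0.577) + 0.577 × 11.03%
7.56% = R_f × 0.423 + 6.36431%
R_f = (7.56% − 6.36431%) / 0.423 = 2.83%

2.83%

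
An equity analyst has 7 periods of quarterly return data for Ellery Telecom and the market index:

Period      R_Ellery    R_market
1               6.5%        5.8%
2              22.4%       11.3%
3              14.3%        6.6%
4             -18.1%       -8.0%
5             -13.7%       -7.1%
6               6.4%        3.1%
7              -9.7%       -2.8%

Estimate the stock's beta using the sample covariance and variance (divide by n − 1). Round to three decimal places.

2.040

Mean R_i = (6.5 + 22.4 + 14.3 − 18.1 − 13.7 + 6.4 − 9.7) / 7 = 1.1571%
Mean R_m = (5.8 + 11.3 + 6.6 − 8.0 − 7.1 + 3.1 − 2.8) / 7 = 1.2714%
Σ(R_i − R̄_i)(R_m − R̄_m) = 663.9714  ⇒  Cov = 663.9714 / 6 = 110.6619
Σ(R_m − R̄_m)² = 325.4343  ⇒  Var(R_m) = 325.4343 / 6 = 54.2391
β = Cov / Var(R_m) = 110.6619 / 54.2391 = 2.0403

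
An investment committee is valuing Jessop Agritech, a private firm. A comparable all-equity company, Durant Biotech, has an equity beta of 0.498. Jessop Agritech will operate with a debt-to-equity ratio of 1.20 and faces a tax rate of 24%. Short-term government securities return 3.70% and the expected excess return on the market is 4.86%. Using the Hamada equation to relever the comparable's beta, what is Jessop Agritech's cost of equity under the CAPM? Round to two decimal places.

8.33%

β_L = β_U × [1 + (1 − t)(D/E)] = 0.498 × [1 + (1 − 0.24) × 1.20]
    = 0.498 × [1 + 0.76 × 1.20] = 0.498 × 1.9120 = 0.9522
E(R) = R_f + β_L × MRP = 3.70% + 0.9522 × 4.86% = 8.33%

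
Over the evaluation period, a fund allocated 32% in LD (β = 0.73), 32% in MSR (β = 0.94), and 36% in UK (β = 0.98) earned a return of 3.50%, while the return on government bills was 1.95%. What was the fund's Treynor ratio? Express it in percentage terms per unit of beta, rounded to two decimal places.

β_P = 0.32×0.73 + 0.32×0.94 + 0.36×0.98 = 0.8872
Treynor = (R_P − R_f) / β_P = (3.50% − 1.95%) / 0.8872 = 1.55% / 0.8872 = 1.75%

1.75%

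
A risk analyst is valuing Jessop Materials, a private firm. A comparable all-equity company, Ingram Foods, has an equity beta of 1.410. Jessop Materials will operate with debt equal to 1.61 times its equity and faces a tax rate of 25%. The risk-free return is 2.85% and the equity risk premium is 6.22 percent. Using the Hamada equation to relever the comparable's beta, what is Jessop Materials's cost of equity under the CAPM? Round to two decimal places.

β_L = β_U × [1 + (1 − t)(D/E)] = 1.410 × [1 + (1 − 0.25) × 1.61]
    = 1.410 × [1 + 0.75 × 1.61] = 1.410 × 2.2075 = 3.1126
E(R) = R_f + β_L × MRP = 2.85% + 3.1126 × 6.22% = 22.21%

22.21%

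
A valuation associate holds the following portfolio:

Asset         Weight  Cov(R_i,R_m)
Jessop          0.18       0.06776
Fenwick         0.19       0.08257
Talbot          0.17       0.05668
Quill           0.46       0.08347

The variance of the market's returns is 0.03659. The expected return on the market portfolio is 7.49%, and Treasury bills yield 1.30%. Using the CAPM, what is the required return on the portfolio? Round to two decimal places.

β_Jessop = 0.06776 / 0.03659 = 1.8519
β_Fenwick = 0.08257 / 0.03659 = 2.2566
β_Talbot = 0.05668 / 0.03659 = 1.5491
β_Quill = 0.08347 / 0.03659 = 2.2812
β_P = Σ w_i β_i = 0.18×1.8519 + 0.19×2.2566 + 0.17×1.5491 + 0.46×2.2812 = 2.0748
MRP = 7.49% − 1.30% = 6.19%
E(R_P) = R_f + β_P × MRP = 1.30% + 2.0748 × 6.19% = 14.14%

14.14%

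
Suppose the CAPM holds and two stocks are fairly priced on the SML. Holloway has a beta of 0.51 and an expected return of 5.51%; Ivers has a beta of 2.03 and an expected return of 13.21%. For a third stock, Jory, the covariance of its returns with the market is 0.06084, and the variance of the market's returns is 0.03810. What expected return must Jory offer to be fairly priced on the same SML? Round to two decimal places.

11.02%

MRP = (13.21% − 5.51%) / (2.03 − 0.51) = 5.0658%
R_f = 5.51% − 0.51 × 5.0658% = 2.9264%
β_Jory = Cov / Var(R_m) = 0.06084 / 0.03810 = 1.5969
E(R_Jory) = R_f + β × MRP = 2.9264% + 1.5969 × 5.0658% = 11.02%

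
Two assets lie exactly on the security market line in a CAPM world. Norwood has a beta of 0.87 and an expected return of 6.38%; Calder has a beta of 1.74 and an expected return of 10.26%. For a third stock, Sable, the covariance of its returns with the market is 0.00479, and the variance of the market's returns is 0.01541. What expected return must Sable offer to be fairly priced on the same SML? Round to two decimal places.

MRP = (10.26% − 6.38%) / (1.74 − 0.87) = 4.4598%
R_f = 6.38% − 0.87 × 4.4598% = 2.5000%
β_Sable = Cov / Var(R_m) = 0.00479 / 0.01541 = 0.3108
E(R_Sable) = R_f + β × MRP = 2.5000% + 0.3108 × 4.4598% = 3.89%

3.89%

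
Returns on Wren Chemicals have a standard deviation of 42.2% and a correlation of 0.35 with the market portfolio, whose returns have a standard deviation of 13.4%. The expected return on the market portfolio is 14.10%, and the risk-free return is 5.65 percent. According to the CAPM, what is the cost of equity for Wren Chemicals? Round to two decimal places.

β = ρ × σ_i / σ_m = 0.35 × 42.2% / 13.4% = 1.1022
MRP = 14.10% − 5.65% = 8.45%
E(R) = 5.65% + 1.1022 × 8.45% = 14.96%

14.96%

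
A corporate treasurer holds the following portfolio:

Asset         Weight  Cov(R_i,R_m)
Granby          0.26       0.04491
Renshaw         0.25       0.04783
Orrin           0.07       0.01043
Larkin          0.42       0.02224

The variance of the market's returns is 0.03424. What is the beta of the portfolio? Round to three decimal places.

β_Granby = 0.04491 / 0.03424 = 1.3116
β_Renshaw = 0.04783 / 0.03424 = 1.3969
β_Orrin = 0.01043 / 0.03424 = 0.3046
β_Larkin = 0.02224 / 0.03424 = 0.6495
β_P = Σ w_i β_i = 0.26×1.3116 + 0.25×1.3969 + 0.07×0.3046 + 0.42×0.6495 = 0.9844

0.984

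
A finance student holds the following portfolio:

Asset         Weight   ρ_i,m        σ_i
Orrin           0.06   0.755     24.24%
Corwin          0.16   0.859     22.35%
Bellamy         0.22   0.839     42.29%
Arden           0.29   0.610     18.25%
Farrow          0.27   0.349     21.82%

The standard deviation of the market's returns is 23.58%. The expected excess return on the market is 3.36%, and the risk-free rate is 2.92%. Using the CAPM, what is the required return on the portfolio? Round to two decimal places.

β_Orrin = 0.755 × 24.24% / 23.58% = 0.7761
β_Corwin = 0.859 × 22.35% / 23.58% = 0.8142
β_Bellamy = 0.839 × 42.29% / 23.58% = 1.5047
β_Arden = 0.610 × 18.25% / 23.58% = 0.4721
β_Farrow = 0.349 × 21.82% / 23.58% = 0.3230
β_P = Σ w_i β_i = 0.06×0.7761 + 0.16×0.8142 + 0.22×1.5047 + 0.29×0.4721 + 0.27×0.3230 = 0.7320
E(R_P) = R_f + β_P × MRP = 2.92% + 0.7320 × 3.36% = 5.38%

5.38%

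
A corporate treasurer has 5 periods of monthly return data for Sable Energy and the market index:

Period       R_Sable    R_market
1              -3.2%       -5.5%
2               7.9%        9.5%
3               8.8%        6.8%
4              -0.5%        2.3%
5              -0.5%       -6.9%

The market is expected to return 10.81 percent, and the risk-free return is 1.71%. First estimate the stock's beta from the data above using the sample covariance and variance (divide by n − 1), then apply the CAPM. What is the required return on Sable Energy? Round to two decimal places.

7.69%

Mean R_i = (-3.2 + 7.9 + 8.8 − 0.5 − 0.5) / 5 = 2.5000%
Mean R_m = (-5.5 + 9.5 + 6.8 + 2.3 − 6.9) / 5 = 1.2400%
Σ(R_i − R̄_i)(R_m − R̄_m) = 139.2900  ⇒  Cov = 139.2900 / 4 = 34.8225
Σ(R_m − R̄_m)² = 211.9520  ⇒  Var(R_m) = 211.9520 / 4 = 52.9880
β = Cov / Var(R_m) = 34.8225 / 52.9880 = 0.6572
MRP = 10.81% − 1.71% = 9.10%
E(R) = R_f + β × MRP = 1.71% + 0.6572 × 9.10% = 7.69%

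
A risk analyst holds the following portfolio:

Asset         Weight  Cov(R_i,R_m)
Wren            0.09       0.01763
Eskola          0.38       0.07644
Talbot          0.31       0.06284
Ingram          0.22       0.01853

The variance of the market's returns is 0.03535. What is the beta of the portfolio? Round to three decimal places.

1.533

β_Wren = 0.01763 / 0.03535 = 0.4987
β_Eskola = 0.07644 / 0.03535 = 2.1624
β_Talbot = 0.06284 / 0.03535 = 1.7777
β_Ingram = 0.01853 / 0.03535 = 0.5242
β_P = Σ w_i β_i = 0.09×0.4987 + 0.38×2.1624 + 0.31×1.7777 + 0.22×0.5242 = 1.5330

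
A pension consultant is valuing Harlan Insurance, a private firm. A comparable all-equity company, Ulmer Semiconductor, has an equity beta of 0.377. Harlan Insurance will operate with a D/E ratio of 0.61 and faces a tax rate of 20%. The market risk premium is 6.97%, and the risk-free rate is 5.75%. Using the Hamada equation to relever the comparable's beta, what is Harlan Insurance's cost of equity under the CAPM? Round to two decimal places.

β_L = β_U × [1 + (1 − t)(D/E)] = 0.377 × [1 + (1 − 0.20) × 0.61]
    = 0.377 × [1 + 0.80 × 0.61] = 0.377 × 1.4880 = 0.5610
E(R) = R_f + β_L × MRP = 5.75% + 0.5610 × 6.97% = 9.66%

9.66%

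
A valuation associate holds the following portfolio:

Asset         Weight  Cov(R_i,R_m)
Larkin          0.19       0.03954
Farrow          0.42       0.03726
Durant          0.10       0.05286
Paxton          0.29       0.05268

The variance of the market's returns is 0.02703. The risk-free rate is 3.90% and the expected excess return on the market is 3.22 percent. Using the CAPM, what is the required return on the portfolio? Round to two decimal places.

9.11%

β_Larkin = 0.03954 / 0.02703 = 1.4628
β_Farrow = 0.03726 / 0.02703 = 1.3785
β_Durant = 0.05286 / 0.02703 = 1.9556
β_Paxton = 0.05268 / 0.02703 = 1.9489
β_P = Σ w_i β_i = 0.19×1.4628 + 0.42×1.3785 + 0.10×1.9556 + 0.29×1.9489 = 1.6176
E(R_P) = R_f + β_P × MRP = 3.90% + 1.6176 × 3.22% = 9.11%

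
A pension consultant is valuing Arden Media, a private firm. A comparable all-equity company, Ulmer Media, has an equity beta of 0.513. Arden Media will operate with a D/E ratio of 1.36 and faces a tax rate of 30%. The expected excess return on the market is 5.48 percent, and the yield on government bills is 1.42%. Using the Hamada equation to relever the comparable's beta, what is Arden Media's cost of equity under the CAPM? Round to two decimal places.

β_L = β_U × [1 + (1 − t)(D/E)] = 0.513 × [1 + (1 − 0.30) × 1.36]
    = 0.513 × [1 + 0.70 × 1.36] = 0.513 × 1.9520 = 1.0014
E(R) = R_f + β_L × MRP = 1.42% + 1.0014 × 5.48% = 6.91%

6.91%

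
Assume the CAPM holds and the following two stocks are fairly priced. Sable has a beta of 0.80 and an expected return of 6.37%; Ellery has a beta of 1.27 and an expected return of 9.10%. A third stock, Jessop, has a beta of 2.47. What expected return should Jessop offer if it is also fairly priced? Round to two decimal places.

MRP (SML slope) = (9.10% − 6.37%) / (1.27 − 0.80) = 2.73% / 0.47 = 5.8085%
R_f (intercept) = 6.37% − 0.80 × 5.8085% = 1.7232%
E(R_Jessop) = R_f + β × MRP = 1.7232% + 2.47 × 5.8085% = 16.07%

16.07%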